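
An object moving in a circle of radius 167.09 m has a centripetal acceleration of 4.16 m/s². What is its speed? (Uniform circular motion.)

v = √(a_c × r) = √(4.16 × 167.09) = 26.36 m/s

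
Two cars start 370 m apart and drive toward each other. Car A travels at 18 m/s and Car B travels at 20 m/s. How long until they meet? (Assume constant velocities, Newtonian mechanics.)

Combined speed: v_combined = 18 + 20 = 38 m/s
Time to meet: t = d/v_combined = 370/38 = 9.74 s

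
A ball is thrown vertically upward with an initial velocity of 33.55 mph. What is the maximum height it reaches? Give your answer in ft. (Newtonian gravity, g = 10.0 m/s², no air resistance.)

v₀ = 33.55 mph × 0.44704 = 14.9982 m/s
h_max = v₀² / (2g) = 14.9982² / (2 × 10.0) = 224.946 / 20.0 = 11.2473 m
h_max = 11.2473 m / 0.3048 = 36.9 ft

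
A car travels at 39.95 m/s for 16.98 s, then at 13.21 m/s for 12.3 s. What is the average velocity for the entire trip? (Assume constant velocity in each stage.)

d₁ = v₁t₁ = 39.95 × 16.98 = 678.351 m
d₂ = v₂t₂ = 13.21 × 12.3 = 162.483 m
d_total = 840.834 m, t_total = 29.28 s
v_avg = d_total/t_total = 840.834/29.28 = 28.72 m/s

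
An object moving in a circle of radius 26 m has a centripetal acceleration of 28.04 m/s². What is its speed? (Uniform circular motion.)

v = √(a_c × r) = √(28.04 × 26) = 27.0 m/s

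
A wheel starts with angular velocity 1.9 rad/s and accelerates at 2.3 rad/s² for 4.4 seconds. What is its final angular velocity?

ω = ω₀ + αt = 1.9 + 2.3 × 4.4 = 12.02 rad/s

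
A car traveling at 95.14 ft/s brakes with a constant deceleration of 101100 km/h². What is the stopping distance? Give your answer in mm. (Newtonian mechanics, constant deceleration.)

v₀ = 95.14 ft/s × 0.3048 = 28.9987 m/s
a = 101100 km/h² × 7.716049382716049e-05 = 7.80093 m/s²
d = v₀² / (2a) = 28.9987² / (2 × 7.80093) = 840.925 / 15.6019 = 53.8989 m
d = 53.8989 m / 0.001 = 53900 mm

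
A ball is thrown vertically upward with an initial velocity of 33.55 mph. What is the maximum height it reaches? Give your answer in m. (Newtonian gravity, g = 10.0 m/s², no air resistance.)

v₀ = 33.55 mph × 0.44704 = 14.9982 m/s
h_max = v₀² / (2g) = 14.9982² / (2 × 10.0) = 224.946 / 20.0 = 11.25 m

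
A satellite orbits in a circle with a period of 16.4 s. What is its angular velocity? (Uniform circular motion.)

ω = 2π/T = 2π/16.4 = 0.3831 rad/s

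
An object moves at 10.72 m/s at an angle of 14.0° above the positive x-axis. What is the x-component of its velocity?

vₓ = v cos(θ) = 10.72 × cos(14.0°) = 10.4 m/s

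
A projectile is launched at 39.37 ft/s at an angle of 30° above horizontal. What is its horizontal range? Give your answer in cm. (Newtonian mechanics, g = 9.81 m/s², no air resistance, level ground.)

v₀ = 39.37 ft/s × 0.3048 = 12.0 m/s
R = v₀² × sin(2θ) / g = 12.0² × sin(2 × 30°) / 9.81 = 144.0 × 0.866025 / 9.81 = 12.7123 m
R = 12.7123 m / 0.01 = 1271 cm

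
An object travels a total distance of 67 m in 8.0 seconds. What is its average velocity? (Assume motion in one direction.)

v_avg = Δd / Δt = 67 / 8.0 = 8.38 m/s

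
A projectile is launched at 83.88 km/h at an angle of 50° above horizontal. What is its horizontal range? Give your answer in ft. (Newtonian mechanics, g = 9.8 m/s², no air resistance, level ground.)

v₀ = 83.88 km/h × 0.2777777777777778 = 23.3 m/s
R = v₀² × sin(2θ) / g = 23.3² × sin(2 × 50°) / 9.8 = 542.89 × 0.984808 / 9.8 = 54.5553 m
R = 54.5553 m / 0.3048 = 179.0 ft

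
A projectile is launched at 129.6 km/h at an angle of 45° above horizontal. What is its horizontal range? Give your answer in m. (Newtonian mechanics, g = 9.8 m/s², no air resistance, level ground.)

v₀ = 129.6 km/h × 0.2777777777777778 = 36.0 m/s
R = v₀² × sin(2θ) / g = 36.0² × sin(2 × 45°) / 9.8 = 1296.0 × 1.0 / 9.8 = 132.2 m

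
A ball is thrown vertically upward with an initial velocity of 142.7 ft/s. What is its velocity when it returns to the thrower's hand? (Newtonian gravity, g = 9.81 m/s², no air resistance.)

By conservation of energy (no air resistance), the ball returns to the throw height with the same speed as launch, but directed downward.
|v_ground| = v₀ = 142.7 ft/s
v_ground = 142.7 ft/s (downward)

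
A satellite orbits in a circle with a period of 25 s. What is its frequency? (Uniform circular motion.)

f = 1/T = 1/25 = 0.04 Hz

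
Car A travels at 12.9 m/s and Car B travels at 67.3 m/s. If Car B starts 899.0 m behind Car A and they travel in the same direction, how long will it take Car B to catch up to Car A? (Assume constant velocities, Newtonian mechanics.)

Relative speed: v_rel = 67.3 - 12.9 = 54.4 m/s
Time to catch: t = d₀/v_rel = 899.0/54.4 = 16.53 s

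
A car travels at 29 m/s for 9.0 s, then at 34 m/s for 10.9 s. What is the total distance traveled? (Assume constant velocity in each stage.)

d₁ = v₁t₁ = 29 × 9.0 = 261.0 m
d₂ = v₂t₂ = 34 × 10.9 = 370.6 m
d_total = 261.0 + 370.6 = 631.6 m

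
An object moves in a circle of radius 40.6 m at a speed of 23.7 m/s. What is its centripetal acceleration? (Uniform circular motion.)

a_c = v²/r = 23.7²/40.6 = 561.69/40.6 = 13.83 m/s²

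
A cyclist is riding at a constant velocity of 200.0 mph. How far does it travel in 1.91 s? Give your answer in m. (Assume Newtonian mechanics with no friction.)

v = 200.0 mph × 0.44704 = 89.408 m/s
d = v × t = 89.408 × 1.91 = 170.8 m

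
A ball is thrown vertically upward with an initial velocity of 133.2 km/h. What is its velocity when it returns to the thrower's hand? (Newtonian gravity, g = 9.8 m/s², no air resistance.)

By conservation of energy (no air resistance), the ball returns to the throw height with the same speed as launch, but directed downward.
|v_ground| = v₀ = 133.2 km/h
v_ground = 133.2 km/h (downward)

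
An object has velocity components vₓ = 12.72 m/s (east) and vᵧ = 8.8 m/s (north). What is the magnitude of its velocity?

|v| = √(vₓ² + vᵧ²) = √(12.72² + 8.8²) = √(239.2384) = 15.47 m/s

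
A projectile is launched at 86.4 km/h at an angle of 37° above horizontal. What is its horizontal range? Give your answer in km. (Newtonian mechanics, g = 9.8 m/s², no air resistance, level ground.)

v₀ = 86.4 km/h × 0.2777777777777778 = 24.0 m/s
R = v₀² × sin(2θ) / g = 24.0² × sin(2 × 37°) / 9.8 = 576.0 × 0.961262 / 9.8 = 56.4987 m
R = 56.4987 m / 1000.0 = 0.0565 km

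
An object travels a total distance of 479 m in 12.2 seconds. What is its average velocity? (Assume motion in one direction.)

v_avg = Δd / Δt = 479 / 12.2 = 39.26 m/s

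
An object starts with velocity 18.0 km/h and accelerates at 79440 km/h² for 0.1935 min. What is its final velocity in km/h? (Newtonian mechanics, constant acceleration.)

v₀ = 18.0 km/h × 0.2777777777777778 = 5.0 m/s
a = 79440 km/h² × 7.716049382716049e-05 = 6.12963 m/s²
t = 0.1935 min × 60.0 = 11.61 s
v = v₀ + a × t = 5.0 + 6.12963 × 11.61 = 76.165 m/s
v = 76.165 m/s / 0.2777777777777778 = 274.2 km/h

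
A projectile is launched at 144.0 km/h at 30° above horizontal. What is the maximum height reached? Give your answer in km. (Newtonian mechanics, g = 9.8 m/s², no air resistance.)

v₀ = 144.0 km/h × 0.2777777777777778 = 40.0 m/s
H = v₀² × sin²(θ) / (2g) = 40.0² × sin(30°)² / (2 × 9.8) = 1600.0 × 0.25 / 19.6 = 20.4082 m
H = 20.4082 m / 1000.0 = 0.02041 km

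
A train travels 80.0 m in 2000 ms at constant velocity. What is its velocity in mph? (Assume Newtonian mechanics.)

t = 2000 ms × 0.001 = 2.0 s
v = d / t = 80.0 / 2.0 = 40.0 m/s
v = 40.0 m/s / 0.44704 = 89.48 mph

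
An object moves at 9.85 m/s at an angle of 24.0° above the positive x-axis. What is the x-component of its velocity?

vₓ = v cos(θ) = 9.85 × cos(24.0°) = 9.0 m/s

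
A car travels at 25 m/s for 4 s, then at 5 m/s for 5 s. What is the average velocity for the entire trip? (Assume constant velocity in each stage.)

d₁ = v₁t₁ = 25 × 4 = 100 m
d₂ = v₂t₂ = 5 × 5 = 25 m
d_total = 125 m, t_total = 9 s
v_avg = d_total/t_total = 125/9 = 13.89 m/s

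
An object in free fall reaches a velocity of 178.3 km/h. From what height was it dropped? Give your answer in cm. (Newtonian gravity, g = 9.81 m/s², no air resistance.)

v = 178.3 km/h × 0.2777777777777778 = 49.5278 m/s
h = v² / (2g) = 49.5278² / (2 × 9.81) = 125.026 m
h = 125.026 m / 0.01 = 12500 cm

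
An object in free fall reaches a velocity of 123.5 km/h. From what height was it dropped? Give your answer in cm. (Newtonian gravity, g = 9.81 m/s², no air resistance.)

v = 123.5 km/h × 0.2777777777777778 = 34.3056 m/s
h = v² / (2g) = 34.3056² / (2 × 9.81) = 59.9834 m
h = 59.9834 m / 0.01 = 5998 cm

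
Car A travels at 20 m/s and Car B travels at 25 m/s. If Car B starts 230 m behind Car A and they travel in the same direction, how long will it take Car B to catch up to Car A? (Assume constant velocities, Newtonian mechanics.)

Relative speed: v_rel = 25 - 20 = 5 m/s
Time to catch: t = d₀/v_rel = 230/5 = 46.0 s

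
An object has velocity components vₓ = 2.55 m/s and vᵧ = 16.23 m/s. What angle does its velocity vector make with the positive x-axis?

θ = arctan(vᵧ/vₓ) = arctan(16.23/2.55) = 81.07°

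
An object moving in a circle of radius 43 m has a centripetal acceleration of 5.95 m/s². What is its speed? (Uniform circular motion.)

v = √(a_c × r) = √(5.95 × 43) = 16.0 m/s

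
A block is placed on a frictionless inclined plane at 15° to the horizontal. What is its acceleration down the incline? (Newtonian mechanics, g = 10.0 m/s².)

a = g sin(θ) = 10.0 × sin(15°) = 10.0 × 0.2588 = 2.59 m/s²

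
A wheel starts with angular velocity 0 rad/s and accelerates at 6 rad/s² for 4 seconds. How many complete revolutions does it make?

θ = ω₀t + ½αt² = 0×4 + ½×6×4² = 48.0 rad
Total revolutions = θ/(2π) = 48.0/(2π) = 7.64
Complete revolutions = ⌊7.64⌋ = 7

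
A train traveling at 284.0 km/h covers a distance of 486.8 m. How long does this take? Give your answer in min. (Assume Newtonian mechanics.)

v = 284.0 km/h × 0.2777777777777778 = 78.8889 m/s
t = d / v = 486.8 / 78.8889 = 6.1707 s
t = 6.1707 s / 60.0 = 0.1028 min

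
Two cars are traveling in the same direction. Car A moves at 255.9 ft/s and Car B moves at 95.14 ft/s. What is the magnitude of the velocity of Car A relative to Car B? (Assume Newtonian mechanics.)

v_rel = |v_A - v_B| = |255.9 - 95.14| = 160.76 ft/s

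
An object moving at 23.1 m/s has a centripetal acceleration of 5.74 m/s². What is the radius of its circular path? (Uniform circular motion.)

r = v²/a_c = 23.1²/5.74 = 92.96 m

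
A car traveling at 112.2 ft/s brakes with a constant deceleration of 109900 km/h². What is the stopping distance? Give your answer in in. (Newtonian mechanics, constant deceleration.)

v₀ = 112.2 ft/s × 0.3048 = 34.1986 m/s
a = 109900 km/h² × 7.716049382716049e-05 = 8.47994 m/s²
d = v₀² / (2a) = 34.1986² / (2 × 8.47994) = 1169.54 / 16.9599 = 68.9591 m
d = 68.9591 m / 0.0254 = 2715 in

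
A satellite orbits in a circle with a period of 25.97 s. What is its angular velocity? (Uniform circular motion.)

ω = 2π/T = 2π/25.97 = 0.2419 rad/s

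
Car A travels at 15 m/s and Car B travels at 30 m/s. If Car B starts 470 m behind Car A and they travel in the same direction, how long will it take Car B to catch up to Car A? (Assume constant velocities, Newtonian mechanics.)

Relative speed: v_rel = 30 - 15 = 15 m/s
Time to catch: t = d₀/v_rel = 470/15 = 31.33 s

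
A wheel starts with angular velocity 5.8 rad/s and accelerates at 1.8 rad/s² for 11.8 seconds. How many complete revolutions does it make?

θ = ω₀t + ½αt² = 5.8×11.8 + ½×1.8×11.8² = 193.756 rad
Total revolutions = θ/(2π) = 193.756/(2π) = 30.84
Complete revolutions = ⌊30.84⌋ = 30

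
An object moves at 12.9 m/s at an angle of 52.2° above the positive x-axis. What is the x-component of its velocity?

vₓ = v cos(θ) = 12.9 × cos(52.2°) = 7.91 m/s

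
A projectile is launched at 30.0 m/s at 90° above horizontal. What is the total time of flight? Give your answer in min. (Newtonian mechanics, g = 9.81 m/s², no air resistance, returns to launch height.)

T = 2 × v₀ × sin(θ) / g = 2 × 30.0 × sin(90°) / 9.81 = 2 × 30.0 × 1.0 / 9.81 = 6.11621 s
T = 6.11621 s / 60.0 = 0.1019 min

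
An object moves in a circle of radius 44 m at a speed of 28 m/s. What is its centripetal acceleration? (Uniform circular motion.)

a_c = v²/r = 28²/44 = 784/44 = 17.82 m/s²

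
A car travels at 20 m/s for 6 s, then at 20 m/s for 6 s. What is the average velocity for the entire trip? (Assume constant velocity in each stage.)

d₁ = v₁t₁ = 20 × 6 = 120 m
d₂ = v₂t₂ = 20 × 6 = 120 m
d_total = 240 m, t_total = 12 s
v_avg = d_total/t_total = 240/12 = 20.0 m/s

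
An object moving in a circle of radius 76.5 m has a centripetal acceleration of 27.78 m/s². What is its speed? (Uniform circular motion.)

v = √(a_c × r) = √(27.78 × 76.5) = 46.1 m/s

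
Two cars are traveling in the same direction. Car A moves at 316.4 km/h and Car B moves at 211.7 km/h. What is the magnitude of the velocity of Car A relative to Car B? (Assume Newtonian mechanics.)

v_rel = |v_A - v_B| = |316.4 - 211.7| = 104.7 km/h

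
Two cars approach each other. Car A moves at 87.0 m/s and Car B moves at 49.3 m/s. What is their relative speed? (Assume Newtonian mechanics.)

v_rel = v_A + v_B = 87.0 + 49.3 = 136.3 m/s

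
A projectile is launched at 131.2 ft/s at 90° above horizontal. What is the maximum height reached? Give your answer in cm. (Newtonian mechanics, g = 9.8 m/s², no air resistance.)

v₀ = 131.2 ft/s × 0.3048 = 39.9898 m/s
H = v₀² × sin²(θ) / (2g) = 39.9898² × sin(90°)² / (2 × 9.8) = 1599.18 × 1.0 / 19.6 = 81.5908 m
H = 81.5908 m / 0.01 = 8159 cm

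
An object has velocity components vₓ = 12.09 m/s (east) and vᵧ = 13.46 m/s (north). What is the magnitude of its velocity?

|v| = √(vₓ² + vᵧ²) = √(12.09² + 13.46²) = √(327.3397) = 18.09 m/s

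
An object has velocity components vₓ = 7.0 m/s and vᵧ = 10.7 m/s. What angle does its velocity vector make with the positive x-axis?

θ = arctan(vᵧ/vₓ) = arctan(10.7/7.0) = 56.81°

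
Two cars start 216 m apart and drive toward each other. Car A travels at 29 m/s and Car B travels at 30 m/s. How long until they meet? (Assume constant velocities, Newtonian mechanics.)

Combined speed: v_combined = 29 + 30 = 59 m/s
Time to meet: t = d/v_combined = 216/59 = 3.66 s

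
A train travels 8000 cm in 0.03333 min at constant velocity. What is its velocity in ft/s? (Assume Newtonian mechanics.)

d = 8000 cm × 0.01 = 80.0 m
t = 0.03333 min × 60.0 = 1.9998 s
v = d / t = 80.0 / 1.9998 = 40.004 m/s
v = 40.004 m/s / 0.3048 = 131.2 ft/s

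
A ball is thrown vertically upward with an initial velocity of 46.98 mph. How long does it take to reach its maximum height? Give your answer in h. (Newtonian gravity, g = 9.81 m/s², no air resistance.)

v₀ = 46.98 mph × 0.44704 = 21.0019 m/s
t_up = v₀ / g = 21.0019 / 9.81 = 2.14087 s
t_up = 2.14087 s / 3600.0 = 0.0005947 h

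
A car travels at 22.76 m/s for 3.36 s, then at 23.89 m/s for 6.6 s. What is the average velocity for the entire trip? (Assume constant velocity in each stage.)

d₁ = v₁t₁ = 22.76 × 3.36 = 76.4736 m
d₂ = v₂t₂ = 23.89 × 6.6 = 157.674 m
d_total = 234.1476 m, t_total = 9.96 s
v_avg = d_total/t_total = 234.1476/9.96 = 23.51 m/s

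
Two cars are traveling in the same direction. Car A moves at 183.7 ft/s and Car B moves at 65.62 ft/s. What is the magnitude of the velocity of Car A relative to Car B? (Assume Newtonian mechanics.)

v_rel = |v_A - v_B| = |183.7 - 65.62| = 118.08 ft/s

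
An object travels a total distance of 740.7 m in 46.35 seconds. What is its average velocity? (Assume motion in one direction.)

v_avg = Δd / Δt = 740.7 / 46.35 = 15.98 m/s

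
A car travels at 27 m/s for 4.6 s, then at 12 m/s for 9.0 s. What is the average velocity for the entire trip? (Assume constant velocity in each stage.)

d₁ = v₁t₁ = 27 × 4.6 = 124.2 m
d₂ = v₂t₂ = 12 × 9.0 = 108.0 m
d_total = 232.2 m, t_total = 13.6 s
v_avg = d_total/t_total = 232.2/13.6 = 17.07 m/s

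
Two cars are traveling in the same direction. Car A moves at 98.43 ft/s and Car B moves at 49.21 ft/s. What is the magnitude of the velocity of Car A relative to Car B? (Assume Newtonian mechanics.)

v_rel = |v_A - v_B| = |98.43 - 49.21| = 49.22 ft/s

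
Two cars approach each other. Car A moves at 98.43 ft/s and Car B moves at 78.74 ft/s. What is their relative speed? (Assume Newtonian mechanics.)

v_rel = v_A + v_B = 98.43 + 78.74 = 177.17 ft/s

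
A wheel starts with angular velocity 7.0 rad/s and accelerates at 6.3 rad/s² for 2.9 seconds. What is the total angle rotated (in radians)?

θ = ω₀t + ½αt² = 7.0×2.9 + ½×6.3×2.9² = 46.79 rad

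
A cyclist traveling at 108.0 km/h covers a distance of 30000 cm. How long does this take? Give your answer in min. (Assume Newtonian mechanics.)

d = 30000 cm × 0.01 = 300.0 m
v = 108.0 km/h × 0.2777777777777778 = 30.0 m/s
t = d / v = 300.0 / 30.0 = 10.0 s
t = 10.0 s / 60.0 = 0.1667 min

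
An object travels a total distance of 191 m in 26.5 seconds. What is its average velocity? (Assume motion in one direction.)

v_avg = Δd / Δt = 191 / 26.5 = 7.21 m/s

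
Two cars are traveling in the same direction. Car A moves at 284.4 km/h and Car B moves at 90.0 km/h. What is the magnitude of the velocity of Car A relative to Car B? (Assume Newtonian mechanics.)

v_rel = |v_A - v_B| = |284.4 - 90.0| = 194.4 km/h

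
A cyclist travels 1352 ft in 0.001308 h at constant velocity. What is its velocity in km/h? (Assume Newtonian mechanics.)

d = 1352 ft × 0.3048 = 412.09 m
t = 0.001308 h × 3600.0 = 4.7088 s
v = d / t = 412.09 / 4.7088 = 87.5149 m/s
v = 87.5149 m/s / 0.2777777777777778 = 315.1 km/h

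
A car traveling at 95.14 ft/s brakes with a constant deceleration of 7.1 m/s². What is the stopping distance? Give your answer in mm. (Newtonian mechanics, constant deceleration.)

v₀ = 95.14 ft/s × 0.3048 = 28.9987 m/s
d = v₀² / (2a) = 28.9987² / (2 × 7.1) = 840.925 / 14.2 = 59.2201 m
d = 59.2201 m / 0.001 = 59220 mm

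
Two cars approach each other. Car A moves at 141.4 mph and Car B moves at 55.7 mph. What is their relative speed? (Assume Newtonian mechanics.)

v_rel = v_A + v_B = 141.4 + 55.7 = 197.1 mph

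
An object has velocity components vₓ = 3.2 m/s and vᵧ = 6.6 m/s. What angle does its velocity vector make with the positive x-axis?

θ = arctan(vᵧ/vₓ) = arctan(6.6/3.2) = 64.13°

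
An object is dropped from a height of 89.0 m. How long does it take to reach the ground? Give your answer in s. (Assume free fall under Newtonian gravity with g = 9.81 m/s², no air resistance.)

t = √(2h/g) = √(2 × 89.0 / 9.81) = 4.26 s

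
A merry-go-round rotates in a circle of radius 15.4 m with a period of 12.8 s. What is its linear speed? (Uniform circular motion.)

v = 2πr/T = 2π×15.4/12.8 = 7.56 m/s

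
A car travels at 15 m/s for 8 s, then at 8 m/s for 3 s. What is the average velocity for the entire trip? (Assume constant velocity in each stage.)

d₁ = v₁t₁ = 15 × 8 = 120 m
d₂ = v₂t₂ = 8 × 3 = 24 m
d_total = 144 m, t_total = 11 s
v_avg = d_total/t_total = 144/11 = 13.09 m/s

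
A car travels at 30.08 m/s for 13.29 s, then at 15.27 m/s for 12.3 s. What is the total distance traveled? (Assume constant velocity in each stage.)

d₁ = v₁t₁ = 30.08 × 13.29 = 399.7632 m
d₂ = v₂t₂ = 15.27 × 12.3 = 187.821 m
d_total = 399.7632 + 187.821 = 587.58 m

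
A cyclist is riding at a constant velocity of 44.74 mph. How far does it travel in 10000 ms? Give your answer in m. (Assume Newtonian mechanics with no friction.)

v = 44.74 mph × 0.44704 = 20.0006 m/s
t = 10000 ms × 0.001 = 10.0 s
d = v × t = 20.0006 × 10.0 = 200.0 m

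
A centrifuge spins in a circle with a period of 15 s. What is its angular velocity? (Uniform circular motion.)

ω = 2π/T = 2π/15 = 0.4189 rad/s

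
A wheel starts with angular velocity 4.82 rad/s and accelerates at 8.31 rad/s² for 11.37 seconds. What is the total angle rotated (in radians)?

θ = ω₀t + ½αt² = 4.82×11.37 + ½×8.31×11.37² = 591.95 rad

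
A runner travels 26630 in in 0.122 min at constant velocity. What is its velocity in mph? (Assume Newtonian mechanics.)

d = 26630 in × 0.0254 = 676.402 m
t = 0.122 min × 60.0 = 7.32 s
v = d / t = 676.402 / 7.32 = 92.4046 m/s
v = 92.4046 m/s / 0.44704 = 206.7 mph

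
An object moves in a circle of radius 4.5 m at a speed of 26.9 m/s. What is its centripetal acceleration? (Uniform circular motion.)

a_c = v²/r = 26.9²/4.5 = 723.61/4.5 = 160.8 m/s²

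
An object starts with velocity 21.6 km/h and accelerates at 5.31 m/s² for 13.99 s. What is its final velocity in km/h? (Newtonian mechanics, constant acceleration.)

v₀ = 21.6 km/h × 0.2777777777777778 = 6.0 m/s
v = v₀ + a × t = 6.0 + 5.31 × 13.99 = 80.2869 m/s
v = 80.2869 m/s / 0.2777777777777778 = 289.0 km/h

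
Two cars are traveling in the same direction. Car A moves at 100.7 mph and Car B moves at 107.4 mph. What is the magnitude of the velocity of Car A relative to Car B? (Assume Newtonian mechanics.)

v_rel = |v_A - v_B| = |100.7 - 107.4| = 6.7 mph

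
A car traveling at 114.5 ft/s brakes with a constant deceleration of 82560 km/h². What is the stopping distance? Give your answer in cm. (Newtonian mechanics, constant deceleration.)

v₀ = 114.5 ft/s × 0.3048 = 34.8996 m/s
a = 82560 km/h² × 7.716049382716049e-05 = 6.37037 m/s²
d = v₀² / (2a) = 34.8996² / (2 × 6.37037) = 1217.98 / 12.7407 = 95.5976 m
d = 95.5976 m / 0.01 = 9560 cm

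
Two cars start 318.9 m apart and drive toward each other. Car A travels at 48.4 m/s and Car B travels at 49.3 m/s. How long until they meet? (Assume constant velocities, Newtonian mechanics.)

Combined speed: v_combined = 48.4 + 49.3 = 97.7 m/s
Time to meet: t = d/v_combined = 318.9/97.7 = 3.26 s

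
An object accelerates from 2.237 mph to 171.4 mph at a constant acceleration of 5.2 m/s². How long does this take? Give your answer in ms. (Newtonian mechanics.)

v₀ = 2.237 mph × 0.44704 = 1.00003 m/s
v = 171.4 mph × 0.44704 = 76.6227 m/s
t = (v - v₀) / a = (76.6227 - 1.00003) / 5.2 = 14.5428 s
t = 14.5428 s / 0.001 = 14540 ms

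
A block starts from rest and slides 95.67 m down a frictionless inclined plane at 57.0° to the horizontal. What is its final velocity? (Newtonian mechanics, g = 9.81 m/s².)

a = g sin(θ) = 9.81 × sin(57.0°) = 8.2274 m/s²
v = √(2ad) = √(2 × 8.2274 × 95.67) = 39.68 m/s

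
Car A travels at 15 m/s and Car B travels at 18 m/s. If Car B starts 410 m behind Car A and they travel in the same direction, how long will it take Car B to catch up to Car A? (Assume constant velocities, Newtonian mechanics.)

Relative speed: v_rel = 18 - 15 = 3 m/s
Time to catch: t = d₀/v_rel = 410/3 = 136.67 s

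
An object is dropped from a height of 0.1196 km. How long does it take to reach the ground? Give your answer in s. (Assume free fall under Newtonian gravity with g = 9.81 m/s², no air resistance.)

h = 0.1196 km × 1000.0 = 119.6 m
t = √(2h/g) = √(2 × 119.6 / 9.81) = 4.938 s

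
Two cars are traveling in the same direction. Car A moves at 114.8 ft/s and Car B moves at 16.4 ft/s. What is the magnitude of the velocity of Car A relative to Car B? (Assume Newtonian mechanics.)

v_rel = |v_A - v_B| = |114.8 - 16.4| = 98.4 ft/s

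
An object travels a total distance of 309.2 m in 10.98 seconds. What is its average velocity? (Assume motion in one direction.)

v_avg = Δd / Δt = 309.2 / 10.98 = 28.16 m/s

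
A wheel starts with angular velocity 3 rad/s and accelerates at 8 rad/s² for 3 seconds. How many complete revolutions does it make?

θ = ω₀t + ½αt² = 3×3 + ½×8×3² = 45.0 rad
Total revolutions = θ/(2π) = 45.0/(2π) = 7.16
Complete revolutions = ⌊7.16⌋ = 7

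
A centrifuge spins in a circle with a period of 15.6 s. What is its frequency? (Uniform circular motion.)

f = 1/T = 1/15.6 = 0.0641 Hz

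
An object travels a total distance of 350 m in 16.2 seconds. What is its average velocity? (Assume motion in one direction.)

v_avg = Δd / Δt = 350 / 16.2 = 21.6 m/s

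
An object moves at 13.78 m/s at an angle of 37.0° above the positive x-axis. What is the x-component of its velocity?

vₓ = v cos(θ) = 13.78 × cos(37.0°) = 11.01 m/s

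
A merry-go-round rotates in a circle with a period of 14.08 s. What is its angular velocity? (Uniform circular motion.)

ω = 2π/T = 2π/14.08 = 0.4462 rad/s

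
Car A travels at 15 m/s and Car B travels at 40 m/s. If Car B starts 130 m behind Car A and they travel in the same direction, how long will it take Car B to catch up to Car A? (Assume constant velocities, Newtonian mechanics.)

Relative speed: v_rel = 40 - 15 = 25 m/s
Time to catch: t = d₀/v_rel = 130/25 = 5.2 s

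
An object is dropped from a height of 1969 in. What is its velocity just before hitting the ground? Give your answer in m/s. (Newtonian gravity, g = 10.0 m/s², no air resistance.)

h = 1969 in × 0.0254 = 50.0126 m
v = √(2gh) = √(2 × 10.0 × 50.0126) = 31.63 m/s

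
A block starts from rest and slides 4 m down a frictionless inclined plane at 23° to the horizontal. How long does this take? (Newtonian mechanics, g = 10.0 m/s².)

a = g sin(θ) = 10.0 × sin(23°) = 3.9073 m/s²
t = √(2d/a) = √(2 × 4 / 3.9073) = 1.43 s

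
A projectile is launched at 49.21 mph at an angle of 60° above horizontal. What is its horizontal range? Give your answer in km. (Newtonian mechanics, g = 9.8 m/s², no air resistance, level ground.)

v₀ = 49.21 mph × 0.44704 = 21.9988 m/s
R = v₀² × sin(2θ) / g = 21.9988² × sin(2 × 60°) / 9.8 = 483.947 × 0.866025 / 9.8 = 42.7663 m
R = 42.7663 m / 1000.0 = 0.04277 km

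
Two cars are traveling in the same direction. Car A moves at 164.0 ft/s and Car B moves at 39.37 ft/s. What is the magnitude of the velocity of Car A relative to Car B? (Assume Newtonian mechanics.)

v_rel = |v_A - v_B| = |164.0 - 39.37| = 124.63 ft/s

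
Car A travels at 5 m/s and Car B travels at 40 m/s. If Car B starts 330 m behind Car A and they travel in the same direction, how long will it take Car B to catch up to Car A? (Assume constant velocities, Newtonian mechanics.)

Relative speed: v_rel = 40 - 5 = 35 m/s
Time to catch: t = d₀/v_rel = 330/35 = 9.43 s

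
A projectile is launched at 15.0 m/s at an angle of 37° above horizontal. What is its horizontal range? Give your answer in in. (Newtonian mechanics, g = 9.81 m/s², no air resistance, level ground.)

R = v₀² × sin(2θ) / g = 15.0² × sin(2 × 37°) / 9.81 = 225.0 × 0.961262 / 9.81 = 22.0473 m
R = 22.0473 m / 0.0254 = 868.0 in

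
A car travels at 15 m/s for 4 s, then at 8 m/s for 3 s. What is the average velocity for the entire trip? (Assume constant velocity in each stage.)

d₁ = v₁t₁ = 15 × 4 = 60 m
d₂ = v₂t₂ = 8 × 3 = 24 m
d_total = 84 m, t_total = 7 s
v_avg = d_total/t_total = 84/7 = 12.0 m/s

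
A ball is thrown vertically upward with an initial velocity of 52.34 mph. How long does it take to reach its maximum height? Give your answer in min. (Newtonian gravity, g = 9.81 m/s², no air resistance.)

v₀ = 52.34 mph × 0.44704 = 23.3981 m/s
t_up = v₀ / g = 23.3981 / 9.81 = 2.38513 s
t_up = 2.38513 s / 60.0 = 0.03975 min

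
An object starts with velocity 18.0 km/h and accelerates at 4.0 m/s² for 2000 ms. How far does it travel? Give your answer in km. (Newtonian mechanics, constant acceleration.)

v₀ = 18.0 km/h × 0.2777777777777778 = 5.0 m/s
t = 2000 ms × 0.001 = 2.0 s
d = v₀ × t + ½ × a × t² = 5.0 × 2.0 + 0.5 × 4.0 × 2.0² = 18.0 m
d = 18.0 m / 1000.0 = 0.018 km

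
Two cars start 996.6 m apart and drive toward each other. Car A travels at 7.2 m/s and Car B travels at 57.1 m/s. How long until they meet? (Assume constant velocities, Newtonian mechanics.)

Combined speed: v_combined = 7.2 + 57.1 = 64.3 m/s
Time to meet: t = d/v_combined = 996.6/64.3 = 15.5 s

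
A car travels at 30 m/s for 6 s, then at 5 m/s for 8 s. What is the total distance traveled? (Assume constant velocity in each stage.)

d₁ = v₁t₁ = 30 × 6 = 180 m
d₂ = v₂t₂ = 5 × 8 = 40 m
d_total = 180 + 40 = 220 m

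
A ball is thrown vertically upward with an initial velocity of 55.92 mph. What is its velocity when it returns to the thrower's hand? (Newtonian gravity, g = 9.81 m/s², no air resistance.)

By conservation of energy (no air resistance), the ball returns to the throw height with the same speed as launch, but directed downward.
|v_ground| = v₀ = 55.92 mph
v_ground = 55.92 mph (downward)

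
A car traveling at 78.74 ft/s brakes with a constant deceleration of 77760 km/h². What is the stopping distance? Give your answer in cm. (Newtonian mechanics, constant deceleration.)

v₀ = 78.74 ft/s × 0.3048 = 24.0 m/s
a = 77760 km/h² × 7.716049382716049e-05 = 6.0 m/s²
d = v₀² / (2a) = 24.0² / (2 × 6.0) = 576.0 / 12.0 = 48.0 m
d = 48.0 m / 0.01 = 4800 cm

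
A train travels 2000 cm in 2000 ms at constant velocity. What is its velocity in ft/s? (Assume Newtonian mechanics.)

d = 2000 cm × 0.01 = 20.0 m
t = 2000 ms × 0.001 = 2.0 s
v = d / t = 20.0 / 2.0 = 10.0 m/s
v = 10.0 m/s / 0.3048 = 32.81 ft/s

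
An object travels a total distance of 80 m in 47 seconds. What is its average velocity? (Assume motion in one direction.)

v_avg = Δd / Δt = 80 / 47 = 1.7 m/s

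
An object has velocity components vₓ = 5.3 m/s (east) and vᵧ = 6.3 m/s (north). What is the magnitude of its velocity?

|v| = √(vₓ² + vᵧ²) = √(5.3² + 6.3²) = √(67.78) = 8.23 m/s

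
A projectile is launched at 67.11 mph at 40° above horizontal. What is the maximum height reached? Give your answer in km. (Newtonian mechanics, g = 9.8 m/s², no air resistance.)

v₀ = 67.11 mph × 0.44704 = 30.0009 m/s
H = v₀² × sin²(θ) / (2g) = 30.0009² × sin(40°)² / (2 × 9.8) = 900.054 × 0.413176 / 19.6 = 18.9735 m
H = 18.9735 m / 1000.0 = 0.01897 km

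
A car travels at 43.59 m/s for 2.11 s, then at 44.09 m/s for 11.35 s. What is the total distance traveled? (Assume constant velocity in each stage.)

d₁ = v₁t₁ = 43.59 × 2.11 = 91.9749 m
d₂ = v₂t₂ = 44.09 × 11.35 = 500.4215 m
d_total = 91.9749 + 500.4215 = 592.4 m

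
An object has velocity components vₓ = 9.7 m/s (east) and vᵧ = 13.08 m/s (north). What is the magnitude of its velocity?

|v| = √(vₓ² + vᵧ²) = √(9.7² + 13.08²) = √(265.1764) = 16.28 m/s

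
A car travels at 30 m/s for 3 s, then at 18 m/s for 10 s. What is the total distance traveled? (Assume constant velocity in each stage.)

d₁ = v₁t₁ = 30 × 3 = 90 m
d₂ = v₂t₂ = 18 × 10 = 180 m
d_total = 90 + 180 = 270 m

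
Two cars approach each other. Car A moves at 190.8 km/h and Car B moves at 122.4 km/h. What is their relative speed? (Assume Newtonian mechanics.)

v_rel = v_A + v_B = 190.8 + 122.4 = 313.2 km/h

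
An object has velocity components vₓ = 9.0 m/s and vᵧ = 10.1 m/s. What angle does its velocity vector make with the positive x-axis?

θ = arctan(vᵧ/vₓ) = arctan(10.1/9.0) = 48.3°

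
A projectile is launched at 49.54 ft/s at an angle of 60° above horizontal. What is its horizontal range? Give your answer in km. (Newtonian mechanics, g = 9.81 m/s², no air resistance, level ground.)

v₀ = 49.54 ft/s × 0.3048 = 15.0998 m/s
R = v₀² × sin(2θ) / g = 15.0998² × sin(2 × 60°) / 9.81 = 228.004 × 0.866025 / 9.81 = 20.1282 m
R = 20.1282 m / 1000.0 = 0.02013 km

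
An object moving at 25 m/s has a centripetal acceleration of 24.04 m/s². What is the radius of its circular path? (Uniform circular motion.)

r = v²/a_c = 25²/24.04 = 26.0 m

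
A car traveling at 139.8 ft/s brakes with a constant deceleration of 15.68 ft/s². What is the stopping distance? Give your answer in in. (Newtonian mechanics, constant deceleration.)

v₀ = 139.8 ft/s × 0.3048 = 42.611 m/s
a = 15.68 ft/s² × 0.3048 = 4.77926 m/s²
d = v₀² / (2a) = 42.611² / (2 × 4.77926) = 1815.7 / 9.55852 = 189.956 m
d = 189.956 m / 0.0254 = 7479 in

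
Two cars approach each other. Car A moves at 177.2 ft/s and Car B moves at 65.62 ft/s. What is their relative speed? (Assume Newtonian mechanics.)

v_rel = v_A + v_B = 177.2 + 65.62 = 242.82 ft/s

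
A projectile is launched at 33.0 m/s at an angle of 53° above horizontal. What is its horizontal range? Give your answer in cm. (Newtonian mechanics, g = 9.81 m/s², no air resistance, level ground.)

R = v₀² × sin(2θ) / g = 33.0² × sin(2 × 53°) / 9.81 = 1089.0 × 0.961262 / 9.81 = 106.709 m
R = 106.709 m / 0.01 = 10670 cm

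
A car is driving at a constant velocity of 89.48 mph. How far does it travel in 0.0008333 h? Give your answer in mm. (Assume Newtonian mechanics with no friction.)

v = 89.48 mph × 0.44704 = 40.0011 m/s
t = 0.0008333 h × 3600.0 = 2.99988 s
d = v × t = 40.0011 × 2.99988 = 119.998 m
d = 119.998 m / 0.001 = 120000 mm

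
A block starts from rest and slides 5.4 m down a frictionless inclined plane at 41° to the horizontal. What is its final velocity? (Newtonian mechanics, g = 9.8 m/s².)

a = g sin(θ) = 9.8 × sin(41°) = 6.4294 m/s²
v = √(2ad) = √(2 × 6.4294 × 5.4) = 8.33 m/s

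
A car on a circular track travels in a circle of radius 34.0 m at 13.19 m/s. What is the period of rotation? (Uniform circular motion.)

T = 2πr/v = 2π×34.0/13.19 = 16.2 s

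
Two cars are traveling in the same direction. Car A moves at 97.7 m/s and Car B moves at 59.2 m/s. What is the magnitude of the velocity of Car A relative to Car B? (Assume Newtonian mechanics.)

v_rel = |v_A - v_B| = |97.7 - 59.2| = 38.5 m/s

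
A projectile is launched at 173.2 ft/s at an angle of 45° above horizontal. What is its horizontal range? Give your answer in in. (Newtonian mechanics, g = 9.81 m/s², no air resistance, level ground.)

v₀ = 173.2 ft/s × 0.3048 = 52.7914 m/s
R = v₀² × sin(2θ) / g = 52.7914² × sin(2 × 45°) / 9.81 = 2786.93 × 1.0 / 9.81 = 284.091 m
R = 284.091 m / 0.0254 = 11180 in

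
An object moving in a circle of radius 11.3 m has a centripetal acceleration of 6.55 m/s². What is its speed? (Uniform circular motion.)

v = √(a_c × r) = √(6.55 × 11.3) = 8.6 m/s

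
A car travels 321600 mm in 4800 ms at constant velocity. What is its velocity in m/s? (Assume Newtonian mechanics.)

d = 321600 mm × 0.001 = 321.6 m
t = 4800 ms × 0.001 = 4.8 s
v = d / t = 321.6 / 4.8 = 67.0 m/s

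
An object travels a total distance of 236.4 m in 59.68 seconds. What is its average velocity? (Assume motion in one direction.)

v_avg = Δd / Δt = 236.4 / 59.68 = 3.96 m/s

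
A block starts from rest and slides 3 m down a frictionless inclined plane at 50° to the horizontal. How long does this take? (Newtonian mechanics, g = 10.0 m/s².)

a = g sin(θ) = 10.0 × sin(50°) = 7.6604 m/s²
t = √(2d/a) = √(2 × 3 / 7.6604) = 0.89 s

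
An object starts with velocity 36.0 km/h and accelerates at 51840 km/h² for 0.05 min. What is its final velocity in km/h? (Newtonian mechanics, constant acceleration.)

v₀ = 36.0 km/h × 0.2777777777777778 = 10.0 m/s
a = 51840 km/h² × 7.716049382716049e-05 = 4.0 m/s²
t = 0.05 min × 60.0 = 3.0 s
v = v₀ + a × t = 10.0 + 4.0 × 3.0 = 22.0 m/s
v = 22.0 m/s / 0.2777777777777778 = 79.2 km/h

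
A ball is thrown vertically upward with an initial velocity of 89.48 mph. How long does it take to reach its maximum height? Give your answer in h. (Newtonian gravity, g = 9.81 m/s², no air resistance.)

v₀ = 89.48 mph × 0.44704 = 40.0011 m/s
t_up = v₀ / g = 40.0011 / 9.81 = 4.07758 s
t_up = 4.07758 s / 3600.0 = 0.001133 h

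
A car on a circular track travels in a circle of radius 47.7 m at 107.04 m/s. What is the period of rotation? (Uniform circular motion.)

T = 2πr/v = 2π×47.7/107.04 = 2.8 s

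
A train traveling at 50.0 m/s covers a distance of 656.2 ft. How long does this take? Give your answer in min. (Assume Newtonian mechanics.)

d = 656.2 ft × 0.3048 = 200.01 m
t = d / v = 200.01 / 50.0 = 4.0002 s
t = 4.0002 s / 60.0 = 0.06667 min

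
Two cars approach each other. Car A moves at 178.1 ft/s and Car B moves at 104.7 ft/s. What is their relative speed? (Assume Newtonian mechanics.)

v_rel = v_A + v_B = 178.1 + 104.7 = 282.8 ft/s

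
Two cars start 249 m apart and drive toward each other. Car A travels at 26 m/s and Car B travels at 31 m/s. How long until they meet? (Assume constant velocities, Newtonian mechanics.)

Combined speed: v_combined = 26 + 31 = 57 m/s
Time to meet: t = d/v_combined = 249/57 = 4.37 s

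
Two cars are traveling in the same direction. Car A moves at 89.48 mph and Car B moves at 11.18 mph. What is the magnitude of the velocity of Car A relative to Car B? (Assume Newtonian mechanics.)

v_rel = |v_A - v_B| = |89.48 - 11.18| = 78.3 mph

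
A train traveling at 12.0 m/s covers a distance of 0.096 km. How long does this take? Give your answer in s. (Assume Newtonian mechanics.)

d = 0.096 km × 1000.0 = 96.0 m
t = d / v = 96.0 / 12.0 = 8.0 s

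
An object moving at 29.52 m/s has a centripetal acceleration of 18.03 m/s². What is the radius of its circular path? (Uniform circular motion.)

r = v²/a_c = 29.52²/18.03 = 48.33 m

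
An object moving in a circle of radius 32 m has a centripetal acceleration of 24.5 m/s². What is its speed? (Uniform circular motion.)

v = √(a_c × r) = √(24.5 × 32) = 28.0 m/s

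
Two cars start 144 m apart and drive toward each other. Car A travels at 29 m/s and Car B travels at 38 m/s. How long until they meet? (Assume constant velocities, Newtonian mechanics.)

Combined speed: v_combined = 29 + 38 = 67 m/s
Time to meet: t = d/v_combined = 144/67 = 2.15 s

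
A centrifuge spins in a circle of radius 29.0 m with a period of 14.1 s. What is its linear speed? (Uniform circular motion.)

v = 2πr/T = 2π×29.0/14.1 = 12.92 m/s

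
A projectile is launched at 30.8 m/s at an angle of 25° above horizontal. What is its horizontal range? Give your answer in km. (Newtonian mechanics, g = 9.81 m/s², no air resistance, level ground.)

R = v₀² × sin(2θ) / g = 30.8² × sin(2 × 25°) / 9.81 = 948.64 × 0.766044 / 9.81 = 74.0775 m
R = 74.0775 m / 1000.0 = 0.07408 km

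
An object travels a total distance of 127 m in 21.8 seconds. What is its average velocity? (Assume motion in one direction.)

v_avg = Δd / Δt = 127 / 21.8 = 5.83 m/s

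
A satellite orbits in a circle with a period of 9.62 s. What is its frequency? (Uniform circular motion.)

f = 1/T = 1/9.62 = 0.104 Hz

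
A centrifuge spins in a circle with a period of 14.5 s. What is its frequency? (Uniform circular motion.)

f = 1/T = 1/14.5 = 0.069 Hz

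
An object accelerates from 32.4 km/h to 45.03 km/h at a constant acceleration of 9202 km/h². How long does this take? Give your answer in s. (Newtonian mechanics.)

v₀ = 32.4 km/h × 0.2777777777777778 = 9.0 m/s
v = 45.03 km/h × 0.2777777777777778 = 12.5083 m/s
a = 9202 km/h² × 7.716049382716049e-05 = 0.710031 m/s²
t = (v - v₀) / a = (12.5083 - 9.0) / 0.710031 = 4.941 s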